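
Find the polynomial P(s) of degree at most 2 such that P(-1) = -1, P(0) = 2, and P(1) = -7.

Using the Lagrange interpolation formula with nodes -1, 0, 1:
  L_0(s) = s(s - 1) / 2
  L_1(s) = (s + 1)(s - 1) / -1
  L_2(s) = (s + 1)s / 2
Then P(s) = -1·L_0(s) + 2·L_1(s) - 7·L_2(s).
Expanding and collecting terms gives P(s) = -6s^2 - 3s + 2.
Check: P(1) = -7. ✓

P(s) = -6s^2 - 3s + 2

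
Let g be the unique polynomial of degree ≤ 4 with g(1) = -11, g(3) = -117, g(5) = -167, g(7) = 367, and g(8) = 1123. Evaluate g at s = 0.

Write g(s) = as^4 + bs^3 + cs^2 + ds + e. Substituting each data point gives a linear system:
  a + b + c + d + e = -11
  81a + 27b + 9c + 3d + e = -117
  625a + 125b + 25c + 5d + e = -167
  2401a + 343b + 49c + 7d + e = 367
  4096a + 512b + 64c + 8d + e = 1123
Solving the system yields a = 1, b = -5, c = -6, d = -4, e = 3.
So g(s) = s⁴ - 5s³ - 6s² - 4s + 3.
Then g(0) = 3.

3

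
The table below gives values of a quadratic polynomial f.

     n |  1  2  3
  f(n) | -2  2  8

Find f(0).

Using the Lagrange interpolation formula with nodes 1, 2, 3:
  L_0(n) = (n - 2)(n - 3) / 2
  L_1(n) = (n - 1)(n - 3) / -1
  L_2(n) = (n - 1)(n - 2) / 2
Then f(n) = -2·L_0(n) + 2·L_1(n) + 8·L_2(n).
Expanding and collecting terms gives f(n) = n² + n - 4.
Evaluating at n = 0: f(0) = -4.

-4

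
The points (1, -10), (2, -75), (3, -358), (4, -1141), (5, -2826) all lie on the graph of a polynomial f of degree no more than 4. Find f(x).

f(x) = -5x^4 + 3x^3 - 2x^2 - 5x - 1

Write f(x) = ax^4 + bx^3 + cx^2 + dx + e. Substituting each data point gives a linear system:
  a + b + c + d + e = -10
  16a + 8b + 4c + 2d + e = -75
  81a + 27b + 9c + 3d + e = -358
  256a + 64b + 16c + 4d + e = -1141
  625a + 125b + 25c + 5d + e = -2826
Solving the system yields a = -5, b = 3, c = -2, d = -5, e = -1.
So f(x) = -5x⁴ + 3x³ - 2x² - 5x - 1.
Check: f(4) = -1141. ✓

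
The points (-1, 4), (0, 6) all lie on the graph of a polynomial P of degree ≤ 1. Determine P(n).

P(n) = 2n + 6

Write P(n) = an + b. Substituting each data point gives a linear system:
  -a + b = 4
  b = 6
Solving the system yields a = 2, b = 6.
So P(n) = 2n + 6.
Check: P(-1) = 4. ✓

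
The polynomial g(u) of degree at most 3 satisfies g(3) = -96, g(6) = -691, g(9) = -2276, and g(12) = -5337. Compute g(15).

-10360

Forward differences of the values at u = 3, 6, 9, 12:
  g  : -96  -691  -2276  -5337
  Δ  : -595  -1585  -3061
  Δ^2: -990  -1476
  Δ^3: -486
The third differences are constant, confirming degree 3.
Interpolating (Newton forward form) and evaluating at u = 15 gives g(15) = -10360.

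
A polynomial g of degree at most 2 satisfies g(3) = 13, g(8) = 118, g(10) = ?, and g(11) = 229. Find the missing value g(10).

188

The 3 known points determine the degree-2 polynomial uniquely.
Write g(u) = au^2 + bu + c. Substituting each data point gives a linear system:
  9a + 3b + c = 13
  64a + 8b + c = 118
  121a + 11b + c = 229
Solving the system yields a = 2, b = -1, c = -2.
So g(u) = 2u² - u - 2.
Then g(10) = 188.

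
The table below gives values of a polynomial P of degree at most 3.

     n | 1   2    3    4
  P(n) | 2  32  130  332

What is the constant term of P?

Write P(n) = an^3 + bn^2 + cn + d. Substituting each data point gives a linear system:
  a + b + c + d = 2
  8a + 4b + 2c + d = 32
  27a + 9b + 3c + d = 130
  64a + 16b + 4c + d = 332
Solving the system yields a = 6, b = -2, c = -6, d = 4.
So P(n) = 6n^3 - 2n^2 - 6n + 4.
The constant term is 4.

4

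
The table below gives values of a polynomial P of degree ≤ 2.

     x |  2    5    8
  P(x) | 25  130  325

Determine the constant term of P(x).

5

Write P(x) = ax^2 + bx + c. Substituting each data point gives a linear system:
  4a + 2b + c = 25
  25a + 5b + c = 130
  64a + 8b + c = 325
Solving the system yields a = 5, b = 0, c = 5.
So P(x) = 5x² + 5.
The constant term is 5.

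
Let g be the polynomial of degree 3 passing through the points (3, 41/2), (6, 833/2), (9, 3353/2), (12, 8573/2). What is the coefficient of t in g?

Write g(t) = at^3 + bt^2 + ct + d. Substituting each data point gives a linear system:
  27a + 9b + 3c + d = 41/2
  216a + 36b + 6c + d = 833/2
  729a + 81b + 9c + d = 3353/2
  1728a + 144b + 12c + d = 8573/2
Solving the system yields a = 3, b = -6, c = -3, d = 5/2.
So g(t) = 3t³ - 6t² - 3t + 5/2.
The coefficient of t is -3.

-3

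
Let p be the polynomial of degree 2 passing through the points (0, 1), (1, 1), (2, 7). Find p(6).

Forward differences of the values at s = 0, 1, 2:
  p  : 1  1  7
  Δ  : 0  6
  Δ^2: 6
The second differences are constant, confirming degree 2.
Interpolating (Newton forward form) and evaluating at s = 6 gives p(6) = 91.

91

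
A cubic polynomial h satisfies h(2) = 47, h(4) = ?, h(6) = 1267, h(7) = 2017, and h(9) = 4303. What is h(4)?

373

The 4 known points determine the degree-3 polynomial uniquely.
Write h(n) = an^3 + bn^2 + cn + d. Substituting each data point gives a linear system:
  8a + 4b + 2c + d = 47
  216a + 36b + 6c + d = 1267
  343a + 49b + 7c + d = 2017
  729a + 81b + 9c + d = 4303
Solving the system yields a = 6, b = -1, c = 1, d = 1.
So h(n) = 6n³ - n² + n + 1.
Then h(4) = 373.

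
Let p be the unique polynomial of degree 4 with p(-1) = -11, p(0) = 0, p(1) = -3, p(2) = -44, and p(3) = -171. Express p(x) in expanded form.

p(x) = -x^4 - 2x^3 - 6x^2 + 6x

Write p(x) = ax^4 + bx^3 + cx^2 + dx + e. Substituting each data point gives a linear system:
  a - b + c - d + e = -11
  e = 0
  a + b + c + d + e = -3
  16a + 8b + 4c + 2d + e = -44
  81a + 27b + 9c + 3d + e = -171
Solving the system yields a = -1, b = -2, c = -6, d = 6, e = 0.
So p(x) = -x^4 - 2x^3 - 6x^2 + 6x.
Check: p(-1) = -11. ✓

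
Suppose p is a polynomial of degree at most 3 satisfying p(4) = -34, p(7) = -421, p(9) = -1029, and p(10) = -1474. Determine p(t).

p(t) = -2t^3 + 5t^2 + 2t + 6

Write p(t) = at^3 + bt^2 + ct + d. Substituting each data point gives a linear system:
  64a + 16b + 4c + d = -34
  343a + 49b + 7c + d = -421
  729a + 81b + 9c + d = -1029
  1000a + 100b + 10c + d = -1474
Solving the system yields a = -2, b = 5, c = 2, d = 6.
So p(t) = -2t³ + 5t² + 2t + 6.
Check: p(10) = -1474. ✓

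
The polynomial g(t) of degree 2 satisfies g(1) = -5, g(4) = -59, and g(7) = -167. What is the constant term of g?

1

Write g(t) = at^2 + bt + c. Substituting each data point gives a linear system:
  a + b + c = -5
  16a + 4b + c = -59
  49a + 7b + c = -167
Solving the system yields a = -3, b = -3, c = 1.
So g(t) = -3t² - 3t + 1.
The constant term is 1.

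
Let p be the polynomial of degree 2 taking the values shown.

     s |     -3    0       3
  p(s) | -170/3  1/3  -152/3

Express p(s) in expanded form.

Using the Lagrange interpolation formula with nodes -3, 0, 3:
  L_0(s) = s(s - 3) / 18
  L_1(s) = (s + 3)(s - 3) / -9
  L_2(s) = (s + 3)s / 18
Then p(s) = -170/3·L_0(s) + 1/3·L_1(s) - 152/3·L_2(s).
Expanding and collecting terms gives p(s) = -6s^2 + s + 1/3.
Check: p(0) = 1/3. ✓

p(s) = -6s^2 + s + 1/3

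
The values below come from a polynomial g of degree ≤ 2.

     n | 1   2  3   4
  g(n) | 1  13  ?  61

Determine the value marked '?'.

33

On equispaced nodes a degree-2 polynomial has vanishing third forward difference, so
  - g(1) + 3·g(2) - 3·g(3) + g(4) = 0.
Substituting the known values and solving for g(3):
  -3·g(3) = -99
  g(3) = 33.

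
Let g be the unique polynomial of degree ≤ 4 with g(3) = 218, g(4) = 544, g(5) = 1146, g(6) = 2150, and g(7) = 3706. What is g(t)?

Write g(t) = at^4 + bt^3 + ct^2 + dt + e. Substituting each data point gives a linear system:
  81a + 27b + 9c + 3d + e = 218
  256a + 64b + 16c + 4d + e = 544
  625a + 125b + 25c + 5d + e = 1146
  1296a + 216b + 36c + 6d + e = 2150
  2401a + 343b + 49c + 7d + e = 3706
Solving the system yields a = 1, b = 3, c = 5, d = 5, e = -4.
So g(t) = t^4 + 3t^3 + 5t^2 + 5t - 4.
Check: g(5) = 1146. ✓

g(t) = t^4 + 3t^3 + 5t^2 + 5t - 4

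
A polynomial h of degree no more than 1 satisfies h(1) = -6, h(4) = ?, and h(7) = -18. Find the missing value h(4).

-12

The 2 known points determine the degree-1 polynomial uniquely.
Write h(t) = at + b. Substituting each data point gives a linear system:
  a + b = -6
  7a + b = -18
Solving the system yields a = -2, b = -4.
So h(t) = -2t - 4.
Then h(4) = -12.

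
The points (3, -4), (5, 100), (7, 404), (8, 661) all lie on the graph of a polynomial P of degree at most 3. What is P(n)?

Using the Lagrange interpolation formula with nodes 3, 5, 7, 8:
  L_0(n) = (n - 5)(n - 7)(n - 8) / -40
  L_1(n) = (n - 3)(n - 7)(n - 8) / 12
  L_2(n) = (n - 3)(n - 5)(n - 8) / -8
  L_3(n) = (n - 3)(n - 5)(n - 7) / 15
Then P(n) = -4·L_0(n) + 100·L_1(n) + 404·L_2(n) + 661·L_3(n).
Expanding and collecting terms gives P(n) = 2n^3 - 5n^2 - 6n + 5.
Check: P(3) = -4. ✓

P(n) = 2n^3 - 5n^2 - 6n + 5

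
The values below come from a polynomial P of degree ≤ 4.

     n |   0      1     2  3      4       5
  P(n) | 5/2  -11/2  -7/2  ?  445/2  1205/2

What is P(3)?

101/2

The 5 known points determine the degree-4 polynomial uniquely.
Write P(n) = an^4 + bn^3 + cn^2 + dn + e. Substituting each data point gives a linear system:
  e = 5/2
  a + b + c + d + e = -11/2
  16a + 8b + 4c + 2d + e = -7/2
  256a + 64b + 16c + 4d + e = 445/2
  625a + 125b + 25c + 5d + e = 1205/2
Solving the system yields a = 1, b = 1, c = -5, d = -5, e = 5/2.
So P(n) = n^4 + n^3 - 5n^2 - 5n + 5/2.
Then P(3) = 101/2.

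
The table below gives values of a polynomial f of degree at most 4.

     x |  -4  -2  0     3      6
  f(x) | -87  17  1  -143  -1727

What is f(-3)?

Using the Lagrange interpolation formula with nodes -4, -2, 0, 3, 6:
  L_0(x) = (x + 2)x(x - 3)(x - 6) / 560
  L_1(x) = (x + 4)x(x - 3)(x - 6) / -160
  L_2(x) = (x + 4)(x + 2)(x - 3)(x - 6) / 144
  L_3(x) = (x + 4)(x + 2)x(x - 6) / -315
  L_4(x) = (x + 4)(x + 2)x(x - 3) / 1440
Then f(x) = -87·L_0(x) + 17·L_1(x) + 1·L_2(x) - 143·L_3(x) - 1727·L_4(x).
Expanding and collecting terms gives f(x) = -x^4 - 2x^3 + x^2 - 6x + 1.
Evaluating at x = -3: f(-3) = 1.

1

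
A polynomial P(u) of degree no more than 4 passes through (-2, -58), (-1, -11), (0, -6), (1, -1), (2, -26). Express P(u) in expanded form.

P(u) = -3u^4 + u^3 + 3u^2 + 4u - 6

Write P(u) = au^4 + bu^3 + cu^2 + du + e. Substituting each data point gives a linear system:
  16a - 8b + 4c - 2d + e = -58
  a - b + c - d + e = -11
  e = -6
  a + b + c + d + e = -1
  16a + 8b + 4c + 2d + e = -26
Solving the system yields a = -3, b = 1, c = 3, d = 4, e = -6.
So P(u) = -3u^4 + u^3 + 3u^2 + 4u - 6.
Check: P(-2) = -58. ✓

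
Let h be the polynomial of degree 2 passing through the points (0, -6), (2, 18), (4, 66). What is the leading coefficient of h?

Write h(x) = ax^2 + bx + c. Substituting each data point gives a linear system:
  c = -6
  4a + 2b + c = 18
  16a + 4b + c = 66
Solving the system yields a = 3, b = 6, c = -6.
So h(x) = 3x² + 6x - 6.
The leading coefficient is 3.

3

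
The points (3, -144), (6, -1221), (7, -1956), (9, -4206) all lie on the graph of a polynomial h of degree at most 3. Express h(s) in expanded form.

Write h(s) = as^3 + bs^2 + cs + d. Substituting each data point gives a linear system:
  27a + 9b + 3c + d = -144
  216a + 36b + 6c + d = -1221
  343a + 49b + 7c + d = -1956
  729a + 81b + 9c + d = -4206
Solving the system yields a = -6, b = 2, c = 1, d = -3.
So h(s) = -6s^3 + 2s^2 + s - 3.
Check: h(3) = -144. ✓

h(s) = -6s^3 + 2s^2 + s - 3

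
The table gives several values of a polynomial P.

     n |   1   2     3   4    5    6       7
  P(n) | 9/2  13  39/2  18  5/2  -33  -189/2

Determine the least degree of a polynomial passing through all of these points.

3

Forward differences of the values at n = 1, 2, 3, 4, 5, 6, 7:
  P  : 9/2  13  39/2  18  5/2  -33  -189/2
  Δ  : 17/2  13/2  -3/2  -31/2  -71/2  -123/2
  Δ^2: -2  -8  -14  -20  -26
  Δ^3: -6  -6  -6  -6
  Δ^4: 0  0  0
  Δ^5: 0  0
  Δ^6: 0
The third differences are constant (-6) and nonzero, while all higher differences vanish, so the minimal degree is 3.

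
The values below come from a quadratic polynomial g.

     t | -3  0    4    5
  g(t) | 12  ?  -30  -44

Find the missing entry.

6

The 3 known points determine the degree-2 polynomial uniquely.
Write g(t) = at^2 + bt + c. Substituting each data point gives a linear system:
  9a - 3b + c = 12
  16a + 4b + c = -30
  25a + 5b + c = -44
Solving the system yields a = -1, b = -5, c = 6.
So g(t) = -t^2 - 5t + 6.
Then g(0) = 6.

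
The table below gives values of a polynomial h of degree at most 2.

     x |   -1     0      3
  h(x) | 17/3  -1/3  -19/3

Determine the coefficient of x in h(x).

Write h(x) = ax^2 + bx + c. Substituting each data point gives a linear system:
  a - b + c = 17/3
  c = -1/3
  9a + 3b + c = -19/3
Solving the system yields a = 1, b = -5, c = -1/3.
So h(x) = x^2 - 5x - 1/3.
The coefficient of x is -5.

-5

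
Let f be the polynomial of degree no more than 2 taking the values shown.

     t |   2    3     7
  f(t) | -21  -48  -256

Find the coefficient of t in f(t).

-2

Write f(t) = at^2 + bt + c. Substituting each data point gives a linear system:
  4a + 2b + c = -21
  9a + 3b + c = -48
  49a + 7b + c = -256
Solving the system yields a = -5, b = -2, c = 3.
So f(t) = -5t^2 - 2t + 3.
The coefficient of t is -2.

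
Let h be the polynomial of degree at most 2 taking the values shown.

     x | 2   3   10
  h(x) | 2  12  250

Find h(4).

Write h(x) = ax^2 + bx + c. Substituting each data point gives a linear system:
  4a + 2b + c = 2
  9a + 3b + c = 12
  100a + 10b + c = 250
Solving the system yields a = 3, b = -5, c = 0.
So h(x) = 3x² - 5x.
Then h(4) = 28.

28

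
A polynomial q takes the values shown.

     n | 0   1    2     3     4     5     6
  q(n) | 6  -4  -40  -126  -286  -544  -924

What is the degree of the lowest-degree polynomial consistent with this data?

3

Forward differences of the values at n = 0, 1, 2, 3, 4, 5, 6:
  q  : 6  -4  -40  -126  -286  -544  -924
  Δ  : -10  -36  -86  -160  -258  -380
  Δ^2: -26  -50  -74  -98  -122
  Δ^3: -24  -24  -24  -24
  Δ^4: 0  0  0
  Δ^5: 0  0
  Δ^6: 0
The third differences are constant (-24) and nonzero, while all higher differences vanish, so the minimal degree is 3.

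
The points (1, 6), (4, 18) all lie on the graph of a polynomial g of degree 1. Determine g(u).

Using the Lagrange interpolation formula with nodes 1, 4:
  L_0(u) = (u - 4) / -3
  L_1(u) = (u - 1) / 3
Then g(u) = 6·L_0(u) + 18·L_1(u).
Expanding and collecting terms gives g(u) = 4u + 2.
Check: g(4) = 18. ✓

g(u) = 4u + 2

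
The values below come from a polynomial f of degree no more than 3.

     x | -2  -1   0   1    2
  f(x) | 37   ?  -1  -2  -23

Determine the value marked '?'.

On equispaced nodes a degree-3 polynomial has vanishing fourth forward difference, so
  f(-2) - 4·f(-1) + 6·f(0) - 4·f(1) + f(2) = 0.
Substituting the known values and solving for f(-1):
  -4·f(-1) = -16
  f(-1) = 4.

4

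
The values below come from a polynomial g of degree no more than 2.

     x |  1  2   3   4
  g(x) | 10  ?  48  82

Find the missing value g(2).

The 3 known points determine the degree-2 polynomial uniquely.
Write g(x) = ax^2 + bx + c. Substituting each data point gives a linear system:
  a + b + c = 10
  9a + 3b + c = 48
  16a + 4b + c = 82
Solving the system yields a = 5, b = -1, c = 6.
So g(x) = 5x^2 - x + 6.
Then g(2) = 24.

24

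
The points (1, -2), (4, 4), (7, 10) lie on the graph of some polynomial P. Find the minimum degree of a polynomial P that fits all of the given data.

1

Forward differences of the values at t = 1, 4, 7:
  P  : -2  4  10
  Δ  : 6  6
  Δ^2: 0
The first differences are constant (6) and nonzero, while all higher differences vanish, so the minimal degree is 1.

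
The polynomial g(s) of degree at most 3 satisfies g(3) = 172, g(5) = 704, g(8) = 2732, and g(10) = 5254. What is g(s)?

g(s) = 5s^3 + 2s^2 + 5s + 4

Write g(s) = as^3 + bs^2 + cs + d. Substituting each data point gives a linear system:
  27a + 9b + 3c + d = 172
  125a + 25b + 5c + d = 704
  512a + 64b + 8c + d = 2732
  1000a + 100b + 10c + d = 5254
Solving the system yields a = 5, b = 2, c = 5, d = 4.
So g(s) = 5s^3 + 2s^2 + 5s + 4.
Check: g(8) = 2732. ✓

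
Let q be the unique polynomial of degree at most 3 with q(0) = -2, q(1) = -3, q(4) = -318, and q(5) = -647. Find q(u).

q(u) = -6u^3 + 4u^2 + u - 2

Using the Lagrange interpolation formula with nodes 0, 1, 4, 5:
  L_0(u) = (u - 1)(u - 4)(u - 5) / -20
  L_1(u) = u(u - 4)(u - 5) / 12
  L_2(u) = u(u - 1)(u - 5) / -12
  L_3(u) = u(u - 1)(u - 4) / 20
Then q(u) = -2·L_0(u) - 3·L_1(u) - 318·L_2(u) - 647·L_3(u).
Expanding and collecting terms gives q(u) = -6u^3 + 4u^2 + u - 2.
Check: q(0) = -2. ✓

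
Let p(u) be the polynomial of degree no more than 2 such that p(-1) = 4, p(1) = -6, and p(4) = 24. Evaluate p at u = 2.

-2

Write p(u) = au^2 + bu + c. Substituting each data point gives a linear system:
  a - b + c = 4
  a + b + c = -6
  16a + 4b + c = 24
Solving the system yields a = 3, b = -5, c = -4.
So p(u) = 3u² - 5u - 4.
Then p(2) = -2.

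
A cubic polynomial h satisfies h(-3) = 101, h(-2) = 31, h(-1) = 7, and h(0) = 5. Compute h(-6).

Using the Lagrange interpolation formula with nodes -3, -2, -1, 0:
  L_0(u) = (u + 2)(u + 1)u / -6
  L_1(u) = (u + 3)(u + 1)u / 2
  L_2(u) = (u + 3)(u + 2)u / -2
  L_3(u) = (u + 3)(u + 2)(u + 1) / 6
Then h(u) = 101·L_0(u) + 31·L_1(u) + 7·L_2(u) + 5·L_3(u).
Expanding and collecting terms gives h(u) = -4u³ - u² + u + 5.
Evaluating at u = -6: h(-6) = 827.

827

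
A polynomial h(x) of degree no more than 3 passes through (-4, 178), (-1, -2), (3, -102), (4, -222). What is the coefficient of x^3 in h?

-3

Write h(x) = ax^3 + bx^2 + cx + d. Substituting each data point gives a linear system:
  -64a + 16b - 4c + d = 178
  -a + b - c + d = -2
  27a + 9b + 3c + d = -102
  64a + 16b + 4c + d = -222
Solving the system yields a = -3, b = -1, c = -2, d = -6.
So h(x) = -3x^3 - x^2 - 2x - 6.
The leading coefficient is -3.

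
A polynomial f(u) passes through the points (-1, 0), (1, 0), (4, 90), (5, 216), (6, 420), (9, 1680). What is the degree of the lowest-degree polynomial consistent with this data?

3

Divided differences on the nodes -1, 1, 4, 5, 6, 9:
  order 0: 0  0  90  216  420  1680
  order 1: 0  30  126  204  420
  order 2: 6  24  39  54
  order 3: 3  3  3
  order 4: 0  0
  order 5: 0
The order-3 divided differences are all 3 (nonzero) and every higher order vanishes, so the data lies on a polynomial of degree exactly 3.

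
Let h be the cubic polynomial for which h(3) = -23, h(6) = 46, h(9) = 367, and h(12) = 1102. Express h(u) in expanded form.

h(u) = u^3 - 4u^2 - 4u - 2

Write h(u) = au^3 + bu^2 + cu + d. Substituting each data point gives a linear system:
  27a + 9b + 3c + d = -23
  216a + 36b + 6c + d = 46
  729a + 81b + 9c + d = 367
  1728a + 144b + 12c + d = 1102
Solving the system yields a = 1, b = -4, c = -4, d = -2.
So h(u) = u³ - 4u² - 4u - 2.
Check: h(3) = -23. ✓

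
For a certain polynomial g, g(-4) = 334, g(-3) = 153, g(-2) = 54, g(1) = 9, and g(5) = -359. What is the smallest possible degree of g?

3

Divided differences on the nodes -4, -3, -2, 1, 5:
  order 0: 334  153  54  9  -359
  order 1: -181  -99  -15  -92
  order 2: 41  21  -11
  order 3: -4  -4
  order 4: 0
The order-3 divided differences are all -4 (nonzero) and every higher order vanishes, so the data lies on a polynomial of degree exactly 3.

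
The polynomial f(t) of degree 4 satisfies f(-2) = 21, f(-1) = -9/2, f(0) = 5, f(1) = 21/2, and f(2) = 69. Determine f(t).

f(t) = 4t^4 + (3/2)t^3 - 6t^2 + 6t + 5

Write f(t) = at^4 + bt^3 + ct^2 + dt + e. Substituting each data point gives a linear system:
  16a - 8b + 4c - 2d + e = 21
  a - b + c - d + e = -9/2
  e = 5
  a + b + c + d + e = 21/2
  16a + 8b + 4c + 2d + e = 69
Solving the system yields a = 4, b = 3/2, c = -6, d = 6, e = 5.
So f(t) = 4t⁴ + (3/2)t³ - 6t² + 6t + 5.
Check: f(2) = 69. ✓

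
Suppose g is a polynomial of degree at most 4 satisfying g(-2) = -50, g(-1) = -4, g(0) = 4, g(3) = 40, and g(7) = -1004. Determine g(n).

Write g(n) = an^4 + bn^3 + cn^2 + dn + e. Substituting each data point gives a linear system:
  16a - 8b + 4c - 2d + e = -50
  a - b + c - d + e = -4
  e = 4
  81a + 27b + 9c + 3d + e = 40
  2401a + 343b + 49c + 7d + e = -1004
Solving the system yields a = -1, b = 4, c = 0, d = 3, e = 4.
So g(n) = -n^4 + 4n^3 + 3n + 4.
Check: g(0) = 4. ✓

g(n) = -n^4 + 4n^3 + 3n + 4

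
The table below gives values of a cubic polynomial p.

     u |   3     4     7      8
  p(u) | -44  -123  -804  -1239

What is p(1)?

Write p(u) = au^3 + bu^2 + cu + d. Substituting each data point gives a linear system:
  27a + 9b + 3c + d = -44
  64a + 16b + 4c + d = -123
  343a + 49b + 7c + d = -804
  512a + 64b + 8c + d = -1239
Solving the system yields a = -3, b = 5, c = -3, d = 1.
So p(u) = -3u³ + 5u² - 3u + 1.
Then p(1) = 0.

0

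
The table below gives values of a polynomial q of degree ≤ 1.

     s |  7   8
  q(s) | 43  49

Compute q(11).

Using the Lagrange interpolation formula with nodes 7, 8:
  L_0(s) = (s - 8) / -1
  L_1(s) = (s - 7) / 1
Then q(s) = 43·L_0(s) + 49·L_1(s).
Expanding and collecting terms gives q(s) = 6s + 1.
Evaluating at s = 11: q(11) = 67.

67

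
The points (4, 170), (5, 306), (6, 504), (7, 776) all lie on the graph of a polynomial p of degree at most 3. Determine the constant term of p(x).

Write p(x) = ax^3 + bx^2 + cx + d. Substituting each data point gives a linear system:
  64a + 16b + 4c + d = 170
  125a + 25b + 5c + d = 306
  216a + 36b + 6c + d = 504
  343a + 49b + 7c + d = 776
Solving the system yields a = 2, b = 1, c = 5, d = 6.
So p(x) = 2x^3 + x^2 + 5x + 6.
The constant term is 6.

6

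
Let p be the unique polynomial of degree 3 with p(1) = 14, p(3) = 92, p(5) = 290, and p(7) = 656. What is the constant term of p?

Write p(s) = as^3 + bs^2 + cs + d. Substituting each data point gives a linear system:
  a + b + c + d = 14
  27a + 9b + 3c + d = 92
  125a + 25b + 5c + d = 290
  343a + 49b + 7c + d = 656
Solving the system yields a = 1, b = 6, c = 2, d = 5.
So p(s) = s^3 + 6s^2 + 2s + 5.
The constant term is 5.

5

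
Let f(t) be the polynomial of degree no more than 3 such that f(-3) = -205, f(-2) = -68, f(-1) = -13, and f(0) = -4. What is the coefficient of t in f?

-2

Write f(t) = at^3 + bt^2 + ct + d. Substituting each data point gives a linear system:
  -27a + 9b - 3c + d = -205
  -8a + 4b - 2c + d = -68
  -a + b - c + d = -13
  d = -4
Solving the system yields a = 6, b = -5, c = -2, d = -4.
So f(t) = 6t³ - 5t² - 2t - 4.
The coefficient of t is -2.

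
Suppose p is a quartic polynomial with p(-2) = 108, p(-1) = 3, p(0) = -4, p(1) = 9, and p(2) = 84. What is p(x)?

p(x) = 5x^4 - 3x^3 + 5x^2 + 6x - 4

Write p(x) = ax^4 + bx^3 + cx^2 + dx + e. Substituting each data point gives a linear system:
  16a - 8b + 4c - 2d + e = 108
  a - b + c - d + e = 3
  e = -4
  a + b + c + d + e = 9
  16a + 8b + 4c + 2d + e = 84
Solving the system yields a = 5, b = -3, c = 5, d = 6, e = -4.
So p(x) = 5x^4 - 3x^3 + 5x^2 + 6x - 4.
Check: p(-2) = 108. ✓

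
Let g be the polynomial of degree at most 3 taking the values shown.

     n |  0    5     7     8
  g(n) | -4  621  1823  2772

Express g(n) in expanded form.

g(n) = 6n^3 - 4n^2 - 5n - 4

Write g(n) = an^3 + bn^2 + cn + d. Substituting each data point gives a linear system:
  d = -4
  125a + 25b + 5c + d = 621
  343a + 49b + 7c + d = 1823
  512a + 64b + 8c + d = 2772
Solving the system yields a = 6, b = -4, c = -5, d = -4.
So g(n) = 6n^3 - 4n^2 - 5n - 4.
Check: g(7) = 1823. ✓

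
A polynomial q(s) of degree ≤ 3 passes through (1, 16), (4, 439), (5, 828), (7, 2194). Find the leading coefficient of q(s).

Write q(s) = as^3 + bs^2 + cs + d. Substituting each data point gives a linear system:
  a + b + c + d = 16
  64a + 16b + 4c + d = 439
  125a + 25b + 5c + d = 828
  343a + 49b + 7c + d = 2194
Solving the system yields a = 6, b = 2, c = 5, d = 3.
So q(s) = 6s³ + 2s² + 5s + 3.
The leading coefficient is 6.

6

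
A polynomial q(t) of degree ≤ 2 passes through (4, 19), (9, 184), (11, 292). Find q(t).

Write q(t) = at^2 + bt + c. Substituting each data point gives a linear system:
  16a + 4b + c = 19
  81a + 9b + c = 184
  121a + 11b + c = 292
Solving the system yields a = 3, b = -6, c = -5.
So q(t) = 3t^2 - 6t - 5.
Check: q(11) = 292. ✓

q(t) = 3t^2 - 6t - 5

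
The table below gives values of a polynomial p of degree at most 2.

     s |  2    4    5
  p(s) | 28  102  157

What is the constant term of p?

2

Write p(s) = as^2 + bs + c. Substituting each data point gives a linear system:
  4a + 2b + c = 28
  16a + 4b + c = 102
  25a + 5b + c = 157
Solving the system yields a = 6, b = 1, c = 2.
So p(s) = 6s^2 + s + 2.
The constant term is 2.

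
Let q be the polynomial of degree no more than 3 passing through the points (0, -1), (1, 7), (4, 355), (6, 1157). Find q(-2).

Write q(n) = an^3 + bn^2 + cn + d. Substituting each data point gives a linear system:
  d = -1
  a + b + c + d = 7
  64a + 16b + 4c + d = 355
  216a + 36b + 6c + d = 1157
Solving the system yields a = 5, b = 2, c = 1, d = -1.
So q(n) = 5n^3 + 2n^2 + n - 1.
Then q(-2) = -35.

-35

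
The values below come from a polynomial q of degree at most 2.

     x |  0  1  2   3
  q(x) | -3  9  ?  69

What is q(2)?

The 3 known points determine the degree-2 polynomial uniquely.
Write q(x) = ax^2 + bx + c. Substituting each data point gives a linear system:
  c = -3
  a + b + c = 9
  9a + 3b + c = 69
Solving the system yields a = 6, b = 6, c = -3.
So q(x) = 6x² + 6x - 3.
Then q(2) = 33.

33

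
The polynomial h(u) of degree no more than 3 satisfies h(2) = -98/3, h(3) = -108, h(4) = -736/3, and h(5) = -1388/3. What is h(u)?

Write h(u) = au^3 + bu^2 + cu + d. Substituting each data point gives a linear system:
  8a + 4b + 2c + d = -98/3
  27a + 9b + 3c + d = -108
  64a + 16b + 4c + d = -736/3
  125a + 25b + 5c + d = -1388/3
Solving the system yields a = -3, b = -4, c = 5/3, d = 4.
So h(u) = -3u^3 - 4u^2 + (5/3)u + 4.
Check: h(4) = -736/3. ✓

h(u) = -3u^3 - 4u^2 + (5/3)u + 4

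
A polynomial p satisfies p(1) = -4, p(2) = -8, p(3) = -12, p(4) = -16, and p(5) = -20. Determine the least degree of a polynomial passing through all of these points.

Forward differences of the values at t = 1, 2, 3, 4, 5:
  p  : -4  -8  -12  -16  -20
  Δ  : -4  -4  -4  -4
  Δ^2: 0  0  0
  Δ^3: 0  0
  Δ^4: 0
The first differences are constant (-4) and nonzero, while all higher differences vanish, so the minimal degree is 1.

1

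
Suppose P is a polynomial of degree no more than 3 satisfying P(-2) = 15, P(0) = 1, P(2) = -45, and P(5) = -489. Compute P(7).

-1245

Write P(t) = at^3 + bt^2 + ct + d. Substituting each data point gives a linear system:
  -8a + 4b - 2c + d = 15
  d = 1
  8a + 4b + 2c + d = -45
  125a + 25b + 5c + d = -489
Solving the system yields a = -3, b = -4, c = -3, d = 1.
So P(t) = -3t^3 - 4t^2 - 3t + 1.
Then P(7) = -1245.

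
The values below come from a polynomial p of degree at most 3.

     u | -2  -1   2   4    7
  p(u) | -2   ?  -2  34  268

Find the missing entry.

4

The 4 known points determine the degree-3 polynomial uniquely.
Write p(u) = au^3 + bu^2 + cu + d. Substituting each data point gives a linear system:
  -8a + 4b - 2c + d = -2
  8a + 4b + 2c + d = -2
  64a + 16b + 4c + d = 34
  343a + 49b + 7c + d = 268
Solving the system yields a = 1, b = -1, c = -4, d = 2.
So p(u) = u³ - u² - 4u + 2.
Then p(-1) = 4.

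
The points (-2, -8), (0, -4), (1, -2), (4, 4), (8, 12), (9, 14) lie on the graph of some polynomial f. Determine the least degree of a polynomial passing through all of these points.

Divided differences on the nodes -2, 0, 1, 4, 8, 9:
  order 0: -8  -4  -2  4  12  14
  order 1: 2  2  2  2  2
  order 2: 0  0  0  0
  order 3: 0  0  0
  order 4: 0  0
  order 5: 0
The order-1 divided differences are all 2 (nonzero) and every higher order vanishes, so the data lies on a polynomial of degree exactly 1.

1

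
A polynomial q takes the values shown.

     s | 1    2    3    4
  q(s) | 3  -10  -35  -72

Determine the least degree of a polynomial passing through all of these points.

Forward differences of the values at s = 1, 2, 3, 4:
  q  : 3  -10  -35  -72
  Δ  : -13  -25  -37
  Δ^2: -12  -12
  Δ^3: 0
The second differences are constant (-12) and nonzero, while all higher differences vanish, so the minimal degree is 2.

2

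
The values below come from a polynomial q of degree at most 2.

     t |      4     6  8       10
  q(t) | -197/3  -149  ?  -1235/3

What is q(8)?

On equispaced nodes a degree-2 polynomial has vanishing third forward difference, so
  - q(4) + 3·q(6) - 3·q(8) + q(10) = 0.
Substituting the known values and solving for q(8):
  -3·q(8) = 793
  q(8) = -793/3.

-793/3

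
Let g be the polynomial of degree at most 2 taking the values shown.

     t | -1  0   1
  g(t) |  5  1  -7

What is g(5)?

Write g(t) = at^2 + bt + c. Substituting each data point gives a linear system:
  a - b + c = 5
  c = 1
  a + b + c = -7
Solving the system yields a = -2, b = -6, c = 1.
So g(t) = -2t^2 - 6t + 1.
Then g(5) = -79.

-79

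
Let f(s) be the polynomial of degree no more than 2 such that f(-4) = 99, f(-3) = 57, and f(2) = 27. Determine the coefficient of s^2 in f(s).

Write f(s) = as^2 + bs + c. Substituting each data point gives a linear system:
  16a - 4b + c = 99
  9a - 3b + c = 57
  4a + 2b + c = 27
Solving the system yields a = 6, b = 0, c = 3.
So f(s) = 6s² + 3.
The leading coefficient is 6.

6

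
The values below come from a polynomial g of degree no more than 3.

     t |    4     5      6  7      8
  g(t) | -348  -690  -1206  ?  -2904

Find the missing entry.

The 4 known points determine the degree-3 polynomial uniquely.
Write g(t) = at^3 + bt^2 + ct + d. Substituting each data point gives a linear system:
  64a + 16b + 4c + d = -348
  125a + 25b + 5c + d = -690
  216a + 36b + 6c + d = -1206
  512a + 64b + 8c + d = -2904
Solving the system yields a = -6, b = 3, c = -3, d = 0.
So g(t) = -6t^3 + 3t^2 - 3t.
Then g(7) = -1932.

-1932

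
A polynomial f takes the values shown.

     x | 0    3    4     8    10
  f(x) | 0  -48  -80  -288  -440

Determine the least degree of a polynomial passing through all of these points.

Divided differences on the nodes 0, 3, 4, 8, 10:
  order 0: 0  -48  -80  -288  -440
  order 1: -16  -32  -52  -76
  order 2: -4  -4  -4
  order 3: 0  0
  order 4: 0
The order-2 divided differences are all -4 (nonzero) and every higher order vanishes, so the data lies on a polynomial of degree exactly 2.

2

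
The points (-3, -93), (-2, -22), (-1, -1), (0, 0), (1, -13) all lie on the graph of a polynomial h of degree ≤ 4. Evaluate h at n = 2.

Forward differences of the values at n = -3, -2, -1, 0, 1:
  h  : -93  -22  -1  0  -13
  Δ  : 71  21  1  -13
  Δ^2: -50  -20  -14
  Δ^3: 30  6
  Δ^4: -24
The fourth differences are constant, confirming degree 4.
Interpolating (Newton forward form) and evaluating at n = 2 gives h(2) = -58.

-58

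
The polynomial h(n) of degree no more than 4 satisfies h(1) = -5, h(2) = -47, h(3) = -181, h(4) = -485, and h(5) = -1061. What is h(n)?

Using the Lagrange interpolation formula with nodes 1, 2, 3, 4, 5:
  L_0(n) = (n - 2)(n - 3)(n - 4)(n - 5) / 24
  L_1(n) = (n - 1)(n - 3)(n - 4)(n - 5) / -6
  L_2(n) = (n - 1)(n - 2)(n - 4)(n - 5) / 4
  L_3(n) = (n - 1)(n - 2)(n - 3)(n - 5) / -6
  L_4(n) = (n - 1)(n - 2)(n - 3)(n - 4) / 24
Then h(n) = -5·L_0(n) - 47·L_1(n) - 181·L_2(n) - 485·L_3(n) - 1061·L_4(n).
Expanding and collecting terms gives h(n) = -n^4 - 3n^3 - 3n^2 + 3n - 1.
Check: h(4) = -485. ✓

h(n) = -n^4 - 3n^3 - 3n^2 + 3n - 1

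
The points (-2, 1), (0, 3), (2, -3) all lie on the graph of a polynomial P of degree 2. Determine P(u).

P(u) = -u^2 - u + 3

Write P(u) = au^2 + bu + c. Substituting each data point gives a linear system:
  4a - 2b + c = 1
  c = 3
  4a + 2b + c = -3
Solving the system yields a = -1, b = -1, c = 3.
So P(u) = -u^2 - u + 3.
Check: P(2) = -3. ✓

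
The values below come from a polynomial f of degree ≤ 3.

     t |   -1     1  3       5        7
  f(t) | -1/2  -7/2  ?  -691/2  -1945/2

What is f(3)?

-141/2

The 4 known points determine the degree-3 polynomial uniquely.
Write f(t) = at^3 + bt^2 + ct + d. Substituting each data point gives a linear system:
  -a + b - c + d = -1/2
  a + b + c + d = -7/2
  125a + 25b + 5c + d = -691/2
  343a + 49b + 7c + d = -1945/2
Solving the system yields a = -3, b = 1, c = 3/2, d = -3.
So f(t) = -3t³ + t² + (3/2)t - 3.
Then f(3) = -141/2.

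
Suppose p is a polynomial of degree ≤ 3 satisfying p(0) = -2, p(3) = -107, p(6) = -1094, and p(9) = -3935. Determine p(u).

p(u) = -6u^3 + 5u^2 + 4u - 2

Write p(u) = au^3 + bu^2 + cu + d. Substituting each data point gives a linear system:
  d = -2
  27a + 9b + 3c + d = -107
  216a + 36b + 6c + d = -1094
  729a + 81b + 9c + d = -3935
Solving the system yields a = -6, b = 5, c = 4, d = -2.
So p(u) = -6u³ + 5u² + 4u - 2.
Check: p(3) = -107. ✓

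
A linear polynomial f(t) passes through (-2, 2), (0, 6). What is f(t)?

f(t) = 2t + 6

Write f(t) = at + b. Substituting each data point gives a linear system:
  -2a + b = 2
  b = 6
Solving the system yields a = 2, b = 6.
So f(t) = 2t + 6.
Check: f(-2) = 2. ✓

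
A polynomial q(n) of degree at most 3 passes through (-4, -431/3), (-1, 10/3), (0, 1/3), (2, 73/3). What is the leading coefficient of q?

Write q(n) = an^3 + bn^2 + cn + d. Substituting each data point gives a linear system:
  -64a + 16b - 4c + d = -431/3
  -a + b - c + d = 10/3
  d = 1/3
  8a + 4b + 2c + d = 73/3
Solving the system yields a = 3, b = 2, c = -4, d = 1/3.
So q(n) = 3n^3 + 2n^2 - 4n + 1/3.
The leading coefficient is 3.

3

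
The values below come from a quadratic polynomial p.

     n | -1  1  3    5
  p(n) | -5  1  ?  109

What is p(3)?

On equispaced nodes a degree-2 polynomial has vanishing third forward difference, so
  - p(-1) + 3·p(1) - 3·p(3) + p(5) = 0.
Substituting the known values and solving for p(3):
  -3·p(3) = -117
  p(3) = 39.

39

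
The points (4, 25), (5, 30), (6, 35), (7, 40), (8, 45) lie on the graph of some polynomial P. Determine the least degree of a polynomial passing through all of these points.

1

Forward differences of the values at s = 4, 5, 6, 7, 8:
  P  : 25  30  35  40  45
  Δ  : 5  5  5  5
  Δ^2: 0  0  0
  Δ^3: 0  0
  Δ^4: 0
The first differences are constant (5) and nonzero, while all higher differences vanish, so the minimal degree is 1.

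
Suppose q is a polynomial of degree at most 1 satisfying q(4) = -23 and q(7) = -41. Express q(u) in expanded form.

q(u) = -6u + 1

Using the Lagrange interpolation formula with nodes 4, 7:
  L_0(u) = (u - 7) / -3
  L_1(u) = (u - 4) / 3
Then q(u) = -23·L_0(u) - 41·L_1(u).
Expanding and collecting terms gives q(u) = -6u + 1.
Check: q(7) = -41. ✓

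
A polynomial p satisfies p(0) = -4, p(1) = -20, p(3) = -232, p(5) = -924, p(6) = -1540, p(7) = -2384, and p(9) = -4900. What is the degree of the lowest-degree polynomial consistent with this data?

3

Divided differences on the nodes 0, 1, 3, 5, 6, 7, 9:
  order 0: -4  -20  -232  -924  -1540  -2384  -4900
  order 1: -16  -106  -346  -616  -844  -1258
  order 2: -30  -60  -90  -114  -138
  order 3: -6  -6  -6  -6
  order 4: 0  0  0
  order 5: 0  0
  order 6: 0
The order-3 divided differences are all -6 (nonzero) and every higher order vanishes, so the data lies on a polynomial of degree exactly 3.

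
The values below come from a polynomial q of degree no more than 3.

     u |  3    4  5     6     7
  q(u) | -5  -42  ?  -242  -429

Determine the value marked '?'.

-117

The 4 known points determine the degree-3 polynomial uniquely.
Write q(u) = au^3 + bu^2 + cu + d. Substituting each data point gives a linear system:
  27a + 9b + 3c + d = -5
  64a + 16b + 4c + d = -42
  216a + 36b + 6c + d = -242
  343a + 49b + 7c + d = -429
Solving the system yields a = -2, b = 5, c = 2, d = -2.
So q(u) = -2u^3 + 5u^2 + 2u - 2.
Then q(5) = -117.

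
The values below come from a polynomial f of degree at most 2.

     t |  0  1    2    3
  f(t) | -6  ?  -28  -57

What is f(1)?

On equispaced nodes a degree-2 polynomial has vanishing third forward difference, so
  - f(0) + 3·f(1) - 3·f(2) + f(3) = 0.
Substituting the known values and solving for f(1):
  3·f(1) = -33
  f(1) = -11.

-11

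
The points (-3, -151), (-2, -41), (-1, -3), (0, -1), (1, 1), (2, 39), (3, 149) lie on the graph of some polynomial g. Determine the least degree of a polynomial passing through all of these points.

Forward differences of the values at n = -3, -2, -1, 0, 1, 2, 3:
  g  : -151  -41  -3  -1  1  39  149
  Δ  : 110  38  2  2  38  110
  Δ^2: -72  -36  0  36  72
  Δ^3: 36  36  36  36
  Δ^4: 0  0  0
  Δ^5: 0  0
  Δ^6: 0
The third differences are constant (36) and nonzero, while all higher differences vanish, so the minimal degree is 3.

3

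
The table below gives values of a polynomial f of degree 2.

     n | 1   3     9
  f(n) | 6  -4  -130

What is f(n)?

f(n) = -2n^2 + 3n + 5

Write f(n) = an^2 + bn + c. Substituting each data point gives a linear system:
  a + b + c = 6
  9a + 3b + c = -4
  81a + 9b + c = -130
Solving the system yields a = -2, b = 3, c = 5.
So f(n) = -2n^2 + 3n + 5.
Check: f(1) = 6. ✓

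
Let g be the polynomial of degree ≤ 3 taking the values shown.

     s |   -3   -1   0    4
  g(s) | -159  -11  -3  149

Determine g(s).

g(s) = 4s^3 - 6s^2 - 2s - 3

Using the Lagrange interpolation formula with nodes -3, -1, 0, 4:
  L_0(s) = (s + 1)s(s - 4) / -42
  L_1(s) = (s + 3)s(s - 4) / 10
  L_2(s) = (s + 3)(s + 1)(s - 4) / -12
  L_3(s) = (s + 3)(s + 1)s / 140
Then g(s) = -159·L_0(s) - 11·L_1(s) - 3·L_2(s) + 149·L_3(s).
Expanding and collecting terms gives g(s) = 4s³ - 6s² - 2s - 3.
Check: g(-1) = -11. ✓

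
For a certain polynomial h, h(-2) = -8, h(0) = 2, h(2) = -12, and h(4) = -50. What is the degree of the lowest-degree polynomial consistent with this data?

Forward differences of the values at s = -2, 0, 2, 4:
  h  : -8  2  -12  -50
  Δ  : 10  -14  -38
  Δ^2: -24  -24
  Δ^3: 0
The second differences are constant (-24) and nonzero, while all higher differences vanish, so the minimal degree is 2.

2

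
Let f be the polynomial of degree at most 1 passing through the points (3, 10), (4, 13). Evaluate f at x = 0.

Write f(x) = ax + b. Substituting each data point gives a linear system:
  3a + b = 10
  4a + b = 13
Solving the system yields a = 3, b = 1.
So f(x) = 3x + 1.
Then f(0) = 1.

1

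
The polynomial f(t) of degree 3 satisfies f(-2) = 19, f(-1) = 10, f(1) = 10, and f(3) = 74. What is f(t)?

Using the Lagrange interpolation formula with nodes -2, -1, 1, 3:
  L_0(t) = (t + 1)(t - 1)(t - 3) / -15
  L_1(t) = (t + 2)(t - 1)(t - 3) / 8
  L_2(t) = (t + 2)(t + 1)(t - 3) / -12
  L_3(t) = (t + 2)(t + 1)(t - 1) / 40
Then f(t) = 19·L_0(t) + 10·L_1(t) + 10·L_2(t) + 74·L_3(t).
Expanding and collecting terms gives f(t) = t^3 + 5t^2 - t + 5.
Check: f(-1) = 10. ✓

f(t) = t^3 + 5t^2 - t + 5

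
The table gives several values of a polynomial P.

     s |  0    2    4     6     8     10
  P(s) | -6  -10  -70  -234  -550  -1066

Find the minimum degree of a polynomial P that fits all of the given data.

3

Forward differences of the values at s = 0, 2, 4, 6, 8, 10:
  P  : -6  -10  -70  -234  -550  -1066
  Δ  : -4  -60  -164  -316  -516
  Δ^2: -56  -104  -152  -200
  Δ^3: -48  -48  -48
  Δ^4: 0  0
  Δ^5: 0
The third differences are constant (-48) and nonzero, while all higher differences vanish, so the minimal degree is 3.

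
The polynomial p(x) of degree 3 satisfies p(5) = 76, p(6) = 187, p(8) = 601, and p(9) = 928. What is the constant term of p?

Write p(x) = ax^3 + bx^2 + cx + d. Substituting each data point gives a linear system:
  125a + 25b + 5c + d = 76
  216a + 36b + 6c + d = 187
  512a + 64b + 8c + d = 601
  729a + 81b + 9c + d = 928
Solving the system yields a = 2, b = -6, c = -5, d = 1.
So p(x) = 2x^3 - 6x^2 - 5x + 1.
The constant term is 1.

1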